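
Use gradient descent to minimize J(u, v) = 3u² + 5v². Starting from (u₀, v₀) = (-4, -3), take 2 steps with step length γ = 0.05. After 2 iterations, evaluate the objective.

∇J = (6u, 10v)
Step 1: at (-4, -3), ∇J = (-24, -30) → (-4, -3) − 0.05·(-24, -30) = (-2.8, -1.5)
Step 2: at (-2.8, -1.5), ∇J = (-16.8, -15) → (-2.8, -1.5) − 0.05·(-16.8, -15) = (-1.96, -0.75)
J(-1.96, -0.75) = 14.3373

14.3373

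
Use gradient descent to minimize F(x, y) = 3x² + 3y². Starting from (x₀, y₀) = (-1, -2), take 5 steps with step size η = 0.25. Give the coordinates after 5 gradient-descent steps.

(0.03125, 0.0625)

∇F = (6x, 6y)
(x₁, y₁) = (-1, -2) − 0.25·(-6, -12) = (0.5, 1)
(x₂, y₂) = (0.5, 1) − 0.25·(3, 6) = (-0.25, -0.5)
(x₃, y₃) = (-0.25, -0.5) − 0.25·(-1.5, -3) = (0.125, 0.25)
(x₄, y₄) = (0.125, 0.25) − 0.25·(0.75, 1.5) = (-0.0625, -0.125)
(x₅, y₅) = (-0.0625, -0.125) − 0.25·(-0.375, -0.75) = (0.03125, 0.0625)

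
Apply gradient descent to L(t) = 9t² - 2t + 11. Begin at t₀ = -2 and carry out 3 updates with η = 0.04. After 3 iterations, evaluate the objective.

10.908218044416

L′(t) = 18t - 2
Step 1: L′(-2) = -38; t₁ = -2 − 0.04·(-38) = -0.48
Step 2: L′(-0.48) = -10.64; t₂ = -0.48 − 0.04·(-10.64) = -0.0544
Step 3: L′(-0.0544) = -2.9792; t₃ = -0.0544 − 0.04·(-2.9792) = 0.064768
L(0.064768) = 10.908218044416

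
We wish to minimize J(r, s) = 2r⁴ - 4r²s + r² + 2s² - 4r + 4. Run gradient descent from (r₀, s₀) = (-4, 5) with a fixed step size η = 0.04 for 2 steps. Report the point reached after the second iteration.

(-344.10816512, 23.520576)

∇J = (8r³ - 8rs + 2r - 4, -4r² + 4s)
Step 1: at (-4, 5), ∇J = (-364, -44) → (-4, 5) − 0.04·(-364, -44) = (10.56, 6.76)
Step 2: at (10.56, 6.76), ∇J = (8866.704128, -419.0144) → (10.56, 6.76) − 0.04·(8866.704128, -419.0144) = (-344.10816512, 23.520576)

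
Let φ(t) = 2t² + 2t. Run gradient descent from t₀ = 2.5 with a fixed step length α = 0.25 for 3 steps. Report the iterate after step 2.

φ′(t) = 4t + 2
Step 1: φ′(2.5) = 12; t₁ = 2.5 − 0.25·12 = -0.5
Step 2: φ′(-0.5) = 0; t₂ = -0.5 − 0.25·0 = -0.5

-0.5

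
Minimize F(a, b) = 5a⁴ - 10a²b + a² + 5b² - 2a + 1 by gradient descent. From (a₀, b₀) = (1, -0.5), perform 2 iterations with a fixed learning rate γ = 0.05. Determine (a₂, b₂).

∇F = (20a³ - 20ab + 2a - 2, -10a² + 10b)
(a₁, b₁) = (1, -0.5) − 0.05·(30, -15) = (-0.5, 0.25)
(a₂, b₂) = (-0.5, 0.25) − 0.05·(-3, 0) = (-0.35, 0.25)

(-0.35, 0.25)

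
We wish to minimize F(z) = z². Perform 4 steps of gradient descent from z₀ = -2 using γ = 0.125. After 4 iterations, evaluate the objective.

F′(z) = 2z
Step 1: F′(-2) = -4; z₁ = -2 − 0.125·(-4) = -1.5
Step 2: F′(-1.5) = -3; z₂ = -1.5 − 0.125·(-3) = -1.125
Step 3: F′(-1.125) = -2.25; z₃ = -1.125 − 0.125·(-2.25) = -0.84375
Step 4: F′(-0.84375) = -1.6875; z₄ = -0.84375 − 0.125·(-1.6875) = -0.6328125
F(-0.6328125) = 0.40045166015625

0.40045166015625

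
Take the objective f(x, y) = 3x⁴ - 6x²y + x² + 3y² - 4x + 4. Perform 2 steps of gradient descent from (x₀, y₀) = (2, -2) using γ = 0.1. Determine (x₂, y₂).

(2254.6208, 92.896)

∇f = (12x³ - 12xy + 2x - 4, -6x² + 6y)
Step 1: at (2, -2), ∇f = (144, -36) → (2, -2) − 0.1·(144, -36) = (-12.4, 1.6)
Step 2: at (-12.4, 1.6), ∇f = (-22670.208, -912.96) → (-12.4, 1.6) − 0.1·(-22670.208, -912.96) = (2254.6208, 92.896)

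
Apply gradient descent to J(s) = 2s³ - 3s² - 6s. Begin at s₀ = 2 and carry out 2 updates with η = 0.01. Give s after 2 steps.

1.890584

J′(s) = 6s² - 6s - 6
Step 1: J′(2) = 6; s₁ = 2 − 0.01·6 = 1.94
Step 2: J′(1.94) = 4.9416; s₂ = 1.94 − 0.01·4.9416 = 1.890584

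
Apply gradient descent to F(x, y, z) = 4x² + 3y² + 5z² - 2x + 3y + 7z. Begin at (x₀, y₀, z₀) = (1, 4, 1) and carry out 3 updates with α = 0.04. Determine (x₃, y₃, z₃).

(0.485824, 1.475392, -0.3328)

∇F = (8x - 2, 6y + 3, 10z + 7)
(x₁, y₁, z₁) = (1, 4, 1) − 0.04·(6, 27, 17) = (0.76, 2.92, 0.32)
(x₂, y₂, z₂) = (0.76, 2.92, 0.32) − 0.04·(4.08, 20.52, 10.2) = (0.5968, 2.0992, -0.088)
(x₃, y₃, z₃) = (0.5968, 2.0992, -0.088) − 0.04·(2.7744, 15.5952, 6.12) = (0.485824, 1.475392, -0.3328)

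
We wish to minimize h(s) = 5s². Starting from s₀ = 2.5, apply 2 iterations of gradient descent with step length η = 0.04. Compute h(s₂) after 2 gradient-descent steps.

4.05

h′(s) = 10s
Step 1: h′(2.5) = 25; s₁ = 2.5 − 0.04·25 = 1.5
Step 2: h′(1.5) = 15; s₂ = 1.5 − 0.04·15 = 0.9
h(0.9) = 4.05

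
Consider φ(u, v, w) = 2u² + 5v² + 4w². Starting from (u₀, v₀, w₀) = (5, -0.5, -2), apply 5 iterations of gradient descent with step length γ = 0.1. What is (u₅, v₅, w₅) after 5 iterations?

(0.3888, 0, -0.00064)

∇φ = (4u, 10v, 8w)
(u₁, v₁, w₁) = (5, -0.5, -2) − 0.1·(20, -5, -16) = (3, 0, -0.4)
(u₂, v₂, w₂) = (3, 0, -0.4) − 0.1·(12, 0, -3.2) = (1.8, 0, -0.08)
(u₃, v₃, w₃) = (1.8, 0, -0.08) − 0.1·(7.2, 0, -0.64) = (1.08, 0, -0.016)
(u₄, v₄, w₄) = (1.08, 0, -0.016) − 0.1·(4.32, 0, -0.128) = (0.648, 0, -0.0032)
(u₅, v₅, w₅) = (0.648, 0, -0.0032) − 0.1·(2.592, 0, -0.0256) = (0.3888, 0, -0.00064)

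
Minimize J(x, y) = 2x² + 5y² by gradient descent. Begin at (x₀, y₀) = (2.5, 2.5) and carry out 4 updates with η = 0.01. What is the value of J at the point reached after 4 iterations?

22.46947004979792

∇J = (4x, 10y)
(x₁, y₁) = (2.5, 2.5) − 0.01·(10, 25) = (2.4, 2.25)
(x₂, y₂) = (2.4, 2.25) − 0.01·(9.6, 22.5) = (2.304, 2.025)
(x₃, y₃) = (2.304, 2.025) − 0.01·(9.216, 20.25) = (2.21184, 1.8225)
(x₄, y₄) = (2.21184, 1.8225) − 0.01·(8.84736, 18.225) = (2.1233664, 1.64025)
J(2.1233664, 1.64025) = 22.46947004979792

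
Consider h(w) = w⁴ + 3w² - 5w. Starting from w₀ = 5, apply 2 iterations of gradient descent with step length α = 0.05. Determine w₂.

1904.515625

h′(w) = 4w³ + 6w - 5
Step 1: h′(5) = 525; w₁ = 5 − 0.05·525 = -21.25
Step 2: h′(-21.25) = -38515.3125; w₂ = -21.25 − 0.05·(-38515.3125) = 1904.515625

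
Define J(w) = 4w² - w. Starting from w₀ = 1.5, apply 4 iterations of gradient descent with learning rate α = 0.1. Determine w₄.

J′(w) = 8w - 1
w₁ = 1.5 − 0.1·11 = 0.4
w₂ = 0.4 − 0.1·2.2 = 0.18
w₃ = 0.18 − 0.1·0.44 = 0.136
w₄ = 0.136 − 0.1·0.088 = 0.1272

0.1272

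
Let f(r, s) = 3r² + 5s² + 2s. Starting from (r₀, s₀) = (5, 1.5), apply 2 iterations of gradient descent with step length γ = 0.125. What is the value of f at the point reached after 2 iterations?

∇f = (6r, 10s + 2)
Step 1: at (5, 1.5), ∇f = (30, 17) → (5, 1.5) − 0.125·(30, 17) = (1.25, -0.625)
Step 2: at (1.25, -0.625), ∇f = (7.5, -4.25) → (1.25, -0.625) − 0.125·(7.5, -4.25) = (0.3125, -0.09375)
f(0.3125, -0.09375) = 0.1494140625

0.1494140625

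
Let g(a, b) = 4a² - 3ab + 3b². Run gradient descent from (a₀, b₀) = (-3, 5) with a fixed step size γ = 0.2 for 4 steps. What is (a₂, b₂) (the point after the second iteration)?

∇g = (8a - 3b, -3a + 6b)
(a₁, b₁) = (-3, 5) − 0.2·(-39, 39) = (4.8, -2.8)
(a₂, b₂) = (4.8, -2.8) − 0.2·(46.8, -31.2) = (-4.56, 3.44)

(-4.56, 3.44)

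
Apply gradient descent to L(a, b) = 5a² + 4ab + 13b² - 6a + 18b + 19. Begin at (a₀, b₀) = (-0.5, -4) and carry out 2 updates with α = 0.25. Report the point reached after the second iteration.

(-25.875, -109.75)

∇L = (10a + 4b - 6, 4a + 26b + 18)
Step 1: at (-0.5, -4), ∇L = (-27, -88) → (-0.5, -4) − 0.25·(-27, -88) = (6.25, 18)
Step 2: at (6.25, 18), ∇L = (128.5, 511) → (6.25, 18) − 0.25·(128.5, 511) = (-25.875, -109.75)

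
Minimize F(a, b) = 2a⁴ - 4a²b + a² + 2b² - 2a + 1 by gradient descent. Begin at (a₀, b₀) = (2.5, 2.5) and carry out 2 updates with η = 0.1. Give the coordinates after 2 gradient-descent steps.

∇F = (8a³ - 8ab + 2a - 2, -4a² + 4b)
(a₁, b₁) = (2.5, 2.5) − 0.1·(78, -15) = (-5.3, 4)
(a₂, b₂) = (-5.3, 4) − 0.1·(-1034.016, -96.36) = (98.1016, 13.636)

(98.1016, 13.636)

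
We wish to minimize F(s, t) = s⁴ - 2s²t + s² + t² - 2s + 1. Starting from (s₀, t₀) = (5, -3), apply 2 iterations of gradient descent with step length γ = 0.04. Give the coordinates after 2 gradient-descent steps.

(876.18061568, 24.420672)

∇F = (4s³ - 4st + 2s - 2, -2s² + 2t)
Step 1: at (5, -3), ∇F = (568, -56) → (5, -3) − 0.04·(568, -56) = (-17.72, -0.76)
Step 2: at (-17.72, -0.76), ∇F = (-22347.515392, -629.5168) → (-17.72, -0.76) − 0.04·(-22347.515392, -629.5168) = (876.18061568, 24.420672)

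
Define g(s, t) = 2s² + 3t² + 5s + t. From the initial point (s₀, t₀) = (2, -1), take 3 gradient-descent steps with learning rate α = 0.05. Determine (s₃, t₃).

(0.414, -0.4525)

∇g = (4s + 5, 6t + 1)
(s₁, t₁) = (2, -1) − 0.05·(13, -5) = (1.35, -0.75)
(s₂, t₂) = (1.35, -0.75) − 0.05·(10.4, -3.5) = (0.83, -0.575)
(s₃, t₃) = (0.83, -0.575) − 0.05·(8.32, -2.45) = (0.414, -0.4525)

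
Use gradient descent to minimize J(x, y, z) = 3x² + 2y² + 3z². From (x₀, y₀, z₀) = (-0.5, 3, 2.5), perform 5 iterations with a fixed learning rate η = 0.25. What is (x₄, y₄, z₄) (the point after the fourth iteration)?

∇J = (6x, 4y, 6z)
(x₁, y₁, z₁) = (-0.5, 3, 2.5) − 0.25·(-3, 12, 15) = (0.25, 0, -1.25)
(x₂, y₂, z₂) = (0.25, 0, -1.25) − 0.25·(1.5, 0, -7.5) = (-0.125, 0, 0.625)
(x₃, y₃, z₃) = (-0.125, 0, 0.625) − 0.25·(-0.75, 0, 3.75) = (0.0625, 0, -0.3125)
(x₄, y₄, z₄) = (0.0625, 0, -0.3125) − 0.25·(0.375, 0, -1.875) = (-0.03125, 0, 0.15625)

(-0.03125, 0, 0.15625)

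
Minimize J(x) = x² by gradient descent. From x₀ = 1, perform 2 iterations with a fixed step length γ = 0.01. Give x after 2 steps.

0.9604

J′(x) = 2x
Step 1: J′(1) = 2; x₁ = 1 − 0.01·2 = 0.98
Step 2: J′(0.98) = 1.96; x₂ = 0.98 − 0.01·1.96 = 0.9604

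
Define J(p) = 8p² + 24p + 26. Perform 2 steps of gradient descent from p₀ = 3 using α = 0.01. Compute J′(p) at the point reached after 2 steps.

J′(p) = 16p + 24
Step 1: J′(3) = 72; p₁ = 3 − 0.01·72 = 2.28
Step 2: J′(2.28) = 60.48; p₂ = 2.28 − 0.01·60.48 = 1.6752
J′(p) at (1.6752) = 50.8032

50.8032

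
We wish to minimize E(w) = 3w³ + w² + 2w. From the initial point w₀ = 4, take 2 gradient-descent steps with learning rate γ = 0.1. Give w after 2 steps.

-126.284

E′(w) = 9w² + 2w + 2
Step 1: E′(4) = 154; w₁ = 4 − 0.1·154 = -11.4
Step 2: E′(-11.4) = 1148.84; w₂ = -11.4 − 0.1·1148.84 = -126.284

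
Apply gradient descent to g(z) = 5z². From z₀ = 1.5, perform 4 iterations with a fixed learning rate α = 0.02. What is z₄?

0.6144

g′(z) = 10z
Step 1: g′(1.5) = 15; z₁ = 1.5 − 0.02·15 = 1.2
Step 2: g′(1.2) = 12; z₂ = 1.2 − 0.02·12 = 0.96
Step 3: g′(0.96) = 9.6; z₃ = 0.96 − 0.02·9.6 = 0.768
Step 4: g′(0.768) = 7.68; z₄ = 0.768 − 0.02·7.68 = 0.6144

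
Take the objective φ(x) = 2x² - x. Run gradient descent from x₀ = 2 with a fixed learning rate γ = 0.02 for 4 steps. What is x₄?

1.50368768

φ′(x) = 4x - 1
x₁ = 2 − 0.02·7 = 1.86
x₂ = 1.86 − 0.02·6.44 = 1.7312
x₃ = 1.7312 − 0.02·5.9248 = 1.612704
x₄ = 1.612704 − 0.02·5.450816 = 1.50368768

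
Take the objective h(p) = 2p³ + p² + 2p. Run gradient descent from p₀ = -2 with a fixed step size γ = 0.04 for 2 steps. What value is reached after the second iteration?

h′(p) = 6p² + 2p + 2
p₁ = -2 − 0.04·22 = -2.88
p₂ = -2.88 − 0.04·46.0064 = -4.720256

-4.720256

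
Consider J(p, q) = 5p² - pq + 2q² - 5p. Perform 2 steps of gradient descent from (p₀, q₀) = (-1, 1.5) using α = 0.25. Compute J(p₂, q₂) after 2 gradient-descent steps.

∇J = (10p - q - 5, -p + 4q)
(p₁, q₁) = (-1, 1.5) − 0.25·(-16.5, 7) = (3.125, -0.25)
(p₂, q₂) = (3.125, -0.25) − 0.25·(26.5, -4.125) = (-3.5, 0.78125)
J(-3.5, 0.78125) = 82.705078125

82.705078125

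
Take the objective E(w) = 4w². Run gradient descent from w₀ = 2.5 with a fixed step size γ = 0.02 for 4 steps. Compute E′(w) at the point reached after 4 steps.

E′(w) = 8w
w₁ = 2.5 − 0.02·20 = 2.1
w₂ = 2.1 − 0.02·16.8 = 1.764
w₃ = 1.764 − 0.02·14.112 = 1.48176
w₄ = 1.48176 − 0.02·11.85408 = 1.2446784
E′(w) at (1.2446784) = 9.9574272

9.9574272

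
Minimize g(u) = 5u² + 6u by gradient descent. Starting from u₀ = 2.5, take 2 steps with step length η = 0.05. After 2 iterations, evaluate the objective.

g′(u) = 10u + 6
Step 1: g′(2.5) = 31; u₁ = 2.5 − 0.05·31 = 0.95
Step 2: g′(0.95) = 15.5; u₂ = 0.95 − 0.05·15.5 = 0.175
g(0.175) = 1.203125

1.203125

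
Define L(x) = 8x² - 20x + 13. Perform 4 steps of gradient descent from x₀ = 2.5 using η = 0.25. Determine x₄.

102.5

L′(x) = 16x - 20
Step 1: L′(2.5) = 20; x₁ = 2.5 − 0.25·20 = -2.5
Step 2: L′(-2.5) = -60; x₂ = -2.5 − 0.25·(-60) = 12.5
Step 3: L′(12.5) = 180; x₃ = 12.5 − 0.25·180 = -32.5
Step 4: L′(-32.5) = -540; x₄ = -32.5 − 0.25·(-540) = 102.5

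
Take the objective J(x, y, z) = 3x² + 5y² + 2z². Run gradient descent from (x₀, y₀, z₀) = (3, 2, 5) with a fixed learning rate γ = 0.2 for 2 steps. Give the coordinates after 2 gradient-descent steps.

(0.12, 2, 0.2)

∇J = (6x, 10y, 4z)
Step 1: at (3, 2, 5), ∇J = (18, 20, 20) → (3, 2, 5) − 0.2·(18, 20, 20) = (-0.6, -2, 1)
Step 2: at (-0.6, -2, 1), ∇J = (-3.6, -20, 4) → (-0.6, -2, 1) − 0.2·(-3.6, -20, 4) = (0.12, 2, 0.2)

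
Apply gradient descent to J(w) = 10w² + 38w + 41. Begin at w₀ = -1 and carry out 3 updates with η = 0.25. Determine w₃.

J′(w) = 20w + 38
w₁ = -1 − 0.25·18 = -5.5
w₂ = -5.5 − 0.25·(-72) = 12.5
w₃ = 12.5 − 0.25·288 = -59.5

-59.5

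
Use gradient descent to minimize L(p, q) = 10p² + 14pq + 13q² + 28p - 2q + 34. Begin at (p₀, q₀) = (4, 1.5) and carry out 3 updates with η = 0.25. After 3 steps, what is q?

∇L = (20p + 14q + 28, 14p + 26q - 2)
(p₁, q₁) = (4, 1.5) − 0.25·(129, 93) = (-28.25, -21.75)
(p₂, q₂) = (-28.25, -21.75) − 0.25·(-841.5, -963) = (182.125, 219)
(p₃, q₃) = (182.125, 219) − 0.25·(6736.5, 8241.75) = (-1502, -1841.4375)
q = -1841.4375

-1841.4375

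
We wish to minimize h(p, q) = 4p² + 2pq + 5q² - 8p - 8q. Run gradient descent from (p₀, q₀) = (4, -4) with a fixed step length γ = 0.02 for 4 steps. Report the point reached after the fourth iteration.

∇h = (8p + 2q - 8, 2p + 10q - 8)
Step 1: at (4, -4), ∇h = (16, -40) → (4, -4) − 0.02·(16, -40) = (3.68, -3.2)
Step 2: at (3.68, -3.2), ∇h = (15.04, -32.64) → (3.68, -3.2) − 0.02·(15.04, -32.64) = (3.3792, -2.5472)
Step 3: at (3.3792, -2.5472), ∇h = (13.9392, -26.7136) → (3.3792, -2.5472) − 0.02·(13.9392, -26.7136) = (3.100416, -2.012928)
Step 4: at (3.100416, -2.012928), ∇h = (12.777472, -21.928448) → (3.100416, -2.012928) − 0.02·(12.777472, -21.928448) = (2.84486656, -1.57435904)

(2.84486656, -1.57435904)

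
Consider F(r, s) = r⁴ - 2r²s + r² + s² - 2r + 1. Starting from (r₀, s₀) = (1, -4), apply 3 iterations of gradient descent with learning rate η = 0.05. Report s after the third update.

-2.834

∇F = (4r³ - 4rs + 2r - 2, -2r² + 2s)
(r₁, s₁) = (1, -4) − 0.05·(20, -10) = (0, -3.5)
(r₂, s₂) = (0, -3.5) − 0.05·(-2, -7) = (0.1, -3.15)
(r₃, s₃) = (0.1, -3.15) − 0.05·(-0.536, -6.32) = (0.1268, -2.834)
s = -2.834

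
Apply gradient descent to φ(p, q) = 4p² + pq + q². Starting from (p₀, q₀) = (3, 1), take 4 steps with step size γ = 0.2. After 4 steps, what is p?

∇φ = (8p + q, p + 2q)
(p₁, q₁) = (3, 1) − 0.2·(25, 5) = (-2, 0)
(p₂, q₂) = (-2, 0) − 0.2·(-16, -2) = (1.2, 0.4)
(p₃, q₃) = (1.2, 0.4) − 0.2·(10, 2) = (-0.8, 0)
(p₄, q₄) = (-0.8, 0) − 0.2·(-6.4, -0.8) = (0.48, 0.16)
p = 0.48

0.48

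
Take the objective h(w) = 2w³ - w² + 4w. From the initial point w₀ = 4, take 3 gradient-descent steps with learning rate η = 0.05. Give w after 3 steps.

-1.5459072

h′(w) = 6w² - 2w + 4
Step 1: h′(4) = 92; w₁ = 4 − 0.05·92 = -0.6
Step 2: h′(-0.6) = 7.36; w₂ = -0.6 − 0.05·7.36 = -0.968
Step 3: h′(-0.968) = 11.558144; w₃ = -0.968 − 0.05·11.558144 = -1.5459072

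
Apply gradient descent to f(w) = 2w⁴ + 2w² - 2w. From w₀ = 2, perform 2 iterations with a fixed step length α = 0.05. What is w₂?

f′(w) = 8w³ + 4w - 2
w₁ = 2 − 0.05·70 = -1.5
w₂ = -1.5 − 0.05·(-35) = 0.25

0.25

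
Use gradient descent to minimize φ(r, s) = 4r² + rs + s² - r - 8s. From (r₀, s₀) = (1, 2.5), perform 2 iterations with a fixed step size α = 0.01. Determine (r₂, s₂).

(0.8174, 2.54055)

∇φ = (8r + s - 1, r + 2s - 8)
(r₁, s₁) = (1, 2.5) − 0.01·(9.5, -2) = (0.905, 2.52)
(r₂, s₂) = (0.905, 2.52) − 0.01·(8.76, -2.055) = (0.8174, 2.54055)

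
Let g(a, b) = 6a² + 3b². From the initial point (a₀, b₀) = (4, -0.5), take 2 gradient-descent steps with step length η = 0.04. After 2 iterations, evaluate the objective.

7.26936768

∇g = (12a, 6b)
(a₁, b₁) = (4, -0.5) − 0.04·(48, -3) = (2.08, -0.38)
(a₂, b₂) = (2.08, -0.38) − 0.04·(24.96, -2.28) = (1.0816, -0.2888)
g(1.0816, -0.2888) = 7.26936768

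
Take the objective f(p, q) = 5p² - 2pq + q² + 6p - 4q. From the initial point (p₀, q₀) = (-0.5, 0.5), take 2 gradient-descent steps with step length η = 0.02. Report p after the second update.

-0.4984

∇f = (10p - 2q + 6, -2p + 2q - 4)
Step 1: at (-0.5, 0.5), ∇f = (0, -2) → (-0.5, 0.5) − 0.02·(0, -2) = (-0.5, 0.54)
Step 2: at (-0.5, 0.54), ∇f = (-0.08, -1.92) → (-0.5, 0.54) − 0.02·(-0.08, -1.92) = (-0.4984, 0.5784)
p = -0.4984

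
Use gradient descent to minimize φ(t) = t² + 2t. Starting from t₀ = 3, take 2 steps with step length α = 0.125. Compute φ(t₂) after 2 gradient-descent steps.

φ′(t) = 2t + 2
Step 1: φ′(3) = 8; t₁ = 3 − 0.125·8 = 2
Step 2: φ′(2) = 6; t₂ = 2 − 0.125·6 = 1.25
φ(1.25) = 4.0625

4.0625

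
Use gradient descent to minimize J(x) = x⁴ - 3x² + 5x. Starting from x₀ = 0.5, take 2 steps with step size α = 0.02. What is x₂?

J′(x) = 4x³ - 6x + 5
Step 1: J′(0.5) = 2.5; x₁ = 0.5 − 0.02·2.5 = 0.45
Step 2: J′(0.45) = 2.6645; x₂ = 0.45 − 0.02·2.6645 = 0.39671

0.39671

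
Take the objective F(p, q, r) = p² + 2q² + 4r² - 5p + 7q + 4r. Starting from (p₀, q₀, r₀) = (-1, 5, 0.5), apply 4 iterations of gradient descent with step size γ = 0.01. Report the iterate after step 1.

∇F = (2p - 5, 4q + 7, 8r + 4)
Step 1: at (-1, 5, 0.5), ∇F = (-7, 27, 8) → (-1, 5, 0.5) − 0.01·(-7, 27, 8) = (-0.93, 4.73, 0.42)

(-0.93, 4.73, 0.42)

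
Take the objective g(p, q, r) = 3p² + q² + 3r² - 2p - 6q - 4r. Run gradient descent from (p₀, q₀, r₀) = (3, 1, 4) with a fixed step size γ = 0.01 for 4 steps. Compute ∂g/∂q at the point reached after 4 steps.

-3.68947264

∇g = (6p - 2, 2q - 6, 6r - 4)
Step 1: at (3, 1, 4), ∇g = (16, -4, 20) → (3, 1, 4) − 0.01·(16, -4, 20) = (2.84, 1.04, 3.8)
Step 2: at (2.84, 1.04, 3.8), ∇g = (15.04, -3.92, 18.8) → (2.84, 1.04, 3.8) − 0.01·(15.04, -3.92, 18.8) = (2.6896, 1.0792, 3.612)
Step 3: at (2.6896, 1.0792, 3.612), ∇g = (14.1376, -3.8416, 17.672) → (2.6896, 1.0792, 3.612) − 0.01·(14.1376, -3.8416, 17.672) = (2.548224, 1.117616, 3.43528)
Step 4: at (2.548224, 1.117616, 3.43528), ∇g = (13.289344, -3.764768, 16.61168) → (2.548224, 1.117616, 3.43528) − 0.01·(13.289344, -3.764768, 16.61168) = (2.41533056, 1.15526368, 3.2691632)
∂g/∂q at (2.41533056, 1.15526368, 3.2691632) = -3.68947264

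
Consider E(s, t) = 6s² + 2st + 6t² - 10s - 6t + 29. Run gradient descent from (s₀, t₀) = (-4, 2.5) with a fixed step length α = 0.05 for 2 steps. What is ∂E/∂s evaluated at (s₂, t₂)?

∇E = (12s + 2t - 10, 2s + 12t - 6)
Step 1: at (-4, 2.5), ∇E = (-53, 16) → (-4, 2.5) − 0.05·(-53, 16) = (-1.35, 1.7)
Step 2: at (-1.35, 1.7), ∇E = (-22.8, 11.7) → (-1.35, 1.7) − 0.05·(-22.8, 11.7) = (-0.21, 1.115)
∂E/∂s at (-0.21, 1.115) = -10.29

-10.29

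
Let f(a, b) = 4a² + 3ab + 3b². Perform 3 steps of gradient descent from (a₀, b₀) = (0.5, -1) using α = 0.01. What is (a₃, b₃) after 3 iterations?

∇f = (8a + 3b, 3a + 6b)
Step 1: at (0.5, -1), ∇f = (1, -4.5) → (0.5, -1) − 0.01·(1, -4.5) = (0.49, -0.955)
Step 2: at (0.49, -0.955), ∇f = (1.055, -4.26) → (0.49, -0.955) − 0.01·(1.055, -4.26) = (0.47945, -0.9124)
Step 3: at (0.47945, -0.9124), ∇f = (1.0984, -4.03605) → (0.47945, -0.9124) − 0.01·(1.0984, -4.03605) = (0.468466, -0.8720395)

(0.468466, -0.8720395)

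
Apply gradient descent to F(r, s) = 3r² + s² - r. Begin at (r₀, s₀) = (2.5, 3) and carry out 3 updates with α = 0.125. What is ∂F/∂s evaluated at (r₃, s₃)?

∇F = (6r - 1, 2s)
Step 1: at (2.5, 3), ∇F = (14, 6) → (2.5, 3) − 0.125·(14, 6) = (0.75, 2.25)
Step 2: at (0.75, 2.25), ∇F = (3.5, 4.5) → (0.75, 2.25) − 0.125·(3.5, 4.5) = (0.3125, 1.6875)
Step 3: at (0.3125, 1.6875), ∇F = (0.875, 3.375) → (0.3125, 1.6875) − 0.125·(0.875, 3.375) = (0.203125, 1.265625)
∂F/∂s at (0.203125, 1.265625) = 2.53125

2.53125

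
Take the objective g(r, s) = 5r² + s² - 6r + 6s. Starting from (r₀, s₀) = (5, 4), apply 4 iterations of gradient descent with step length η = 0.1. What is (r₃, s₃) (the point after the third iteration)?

∇g = (10r - 6, 2s + 6)
Step 1: at (5, 4), ∇g = (44, 14) → (5, 4) − 0.1·(44, 14) = (0.6, 2.6)
Step 2: at (0.6, 2.6), ∇g = (0, 11.2) → (0.6, 2.6) − 0.1·(0, 11.2) = (0.6, 1.48)
Step 3: at (0.6, 1.48), ∇g = (0, 8.96) → (0.6, 1.48) − 0.1·(0, 8.96) = (0.6, 0.584)

(0.6, 0.584)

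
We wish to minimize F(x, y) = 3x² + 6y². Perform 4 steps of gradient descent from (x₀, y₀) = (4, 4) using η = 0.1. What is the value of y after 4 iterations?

∇F = (6x, 12y)
(x₁, y₁) = (4, 4) − 0.1·(24, 48) = (1.6, -0.8)
(x₂, y₂) = (1.6, -0.8) − 0.1·(9.6, -9.6) = (0.64, 0.16)
(x₃, y₃) = (0.64, 0.16) − 0.1·(3.84, 1.92) = (0.256, -0.032)
(x₄, y₄) = (0.256, -0.032) − 0.1·(1.536, -0.384) = (0.1024, 0.0064)
y = 0.0064

0.0064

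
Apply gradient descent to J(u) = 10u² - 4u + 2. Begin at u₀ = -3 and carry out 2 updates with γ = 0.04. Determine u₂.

0.072

J′(u) = 20u - 4
Step 1: J′(-3) = -64; u₁ = -3 − 0.04·(-64) = -0.44
Step 2: J′(-0.44) = -12.8; u₂ = -0.44 − 0.04·(-12.8) = 0.072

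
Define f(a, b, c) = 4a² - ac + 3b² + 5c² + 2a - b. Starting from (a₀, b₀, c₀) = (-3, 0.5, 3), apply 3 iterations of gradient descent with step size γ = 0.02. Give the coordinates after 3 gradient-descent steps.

(-1.761848, 0.393824, 1.415736)

∇f = (8a - c + 2, 6b - 1, -a + 10c)
Step 1: at (-3, 0.5, 3), ∇f = (-25, 2, 33) → (-3, 0.5, 3) − 0.02·(-25, 2, 33) = (-2.5, 0.46, 2.34)
Step 2: at (-2.5, 0.46, 2.34), ∇f = (-20.34, 1.76, 25.9) → (-2.5, 0.46, 2.34) − 0.02·(-20.34, 1.76, 25.9) = (-2.0932, 0.4248, 1.822)
Step 3: at (-2.0932, 0.4248, 1.822), ∇f = (-16.5676, 1.5488, 20.3132) → (-2.0932, 0.4248, 1.822) − 0.02·(-16.5676, 1.5488, 20.3132) = (-1.761848, 0.393824, 1.415736)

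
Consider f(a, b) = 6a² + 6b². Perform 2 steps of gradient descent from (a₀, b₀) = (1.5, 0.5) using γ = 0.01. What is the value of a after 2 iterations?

∇f = (12a, 12b)
(a₁, b₁) = (1.5, 0.5) − 0.01·(18, 6) = (1.32, 0.44)
(a₂, b₂) = (1.32, 0.44) − 0.01·(15.84, 5.28) = (1.1616, 0.3872)
a = 1.1616

1.1616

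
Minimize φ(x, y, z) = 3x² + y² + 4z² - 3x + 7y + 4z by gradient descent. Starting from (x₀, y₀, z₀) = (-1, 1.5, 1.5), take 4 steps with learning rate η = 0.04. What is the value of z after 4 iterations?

∇φ = (6x - 3, 2y + 7, 8z + 4)
Step 1: at (-1, 1.5, 1.5), ∇φ = (-9, 10, 16) → (-1, 1.5, 1.5) − 0.04·(-9, 10, 16) = (-0.64, 1.1, 0.86)
Step 2: at (-0.64, 1.1, 0.86), ∇φ = (-6.84, 9.2, 10.88) → (-0.64, 1.1, 0.86) − 0.04·(-6.84, 9.2, 10.88) = (-0.3664, 0.732, 0.4248)
Step 3: at (-0.3664, 0.732, 0.4248), ∇φ = (-5.1984, 8.464, 7.3984) → (-0.3664, 0.732, 0.4248) − 0.04·(-5.1984, 8.464, 7.3984) = (-0.158464, 0.39344, 0.128864)
Step 4: at (-0.158464, 0.39344, 0.128864), ∇φ = (-3.950784, 7.78688, 5.030912) → (-0.158464, 0.39344, 0.128864) − 0.04·(-3.950784, 7.78688, 5.030912) = (-0.00043264, 0.0819648, -0.07237248)
z = -0.07237248

-0.07237248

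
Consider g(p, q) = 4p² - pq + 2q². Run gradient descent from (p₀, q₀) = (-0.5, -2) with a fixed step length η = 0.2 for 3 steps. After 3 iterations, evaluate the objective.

∇g = (8p - q, -p + 4q)
Step 1: at (-0.5, -2), ∇g = (-2, -7.5) → (-0.5, -2) − 0.2·(-2, -7.5) = (-0.1, -0.5)
Step 2: at (-0.1, -0.5), ∇g = (-0.3, -1.9) → (-0.1, -0.5) − 0.2·(-0.3, -1.9) = (-0.04, -0.12)
Step 3: at (-0.04, -0.12), ∇g = (-0.2, -0.44) → (-0.04, -0.12) − 0.2·(-0.2, -0.44) = (0, -0.032)
g(0, -0.032) = 0.002048

0.002048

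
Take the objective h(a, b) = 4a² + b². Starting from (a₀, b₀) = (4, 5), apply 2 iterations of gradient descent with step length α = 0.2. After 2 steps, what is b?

∇h = (8a, 2b)
(a₁, b₁) = (4, 5) − 0.2·(32, 10) = (-2.4, 3)
(a₂, b₂) = (-2.4, 3) − 0.2·(-19.2, 6) = (1.44, 1.8)
b = 1.8

1.8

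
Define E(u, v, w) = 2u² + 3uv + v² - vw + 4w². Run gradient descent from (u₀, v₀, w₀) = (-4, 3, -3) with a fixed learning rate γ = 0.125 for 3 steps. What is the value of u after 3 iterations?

∇E = (4u + 3v, 3u + 2v - w, -v + 8w)
Step 1: at (-4, 3, -3), ∇E = (-7, -3, -27) → (-4, 3, -3) − 0.125·(-7, -3, -27) = (-3.125, 3.375, 0.375)
Step 2: at (-3.125, 3.375, 0.375), ∇E = (-2.375, -3, -0.375) → (-3.125, 3.375, 0.375) − 0.125·(-2.375, -3, -0.375) = (-2.828125, 3.75, 0.421875)
Step 3: at (-2.828125, 3.75, 0.421875), ∇E = (-0.0625, -1.40625, -0.375) → (-2.828125, 3.75, 0.421875) − 0.125·(-0.0625, -1.40625, -0.375) = (-2.8203125, 3.92578125, 0.46875)
u = -2.8203125

-2.8203125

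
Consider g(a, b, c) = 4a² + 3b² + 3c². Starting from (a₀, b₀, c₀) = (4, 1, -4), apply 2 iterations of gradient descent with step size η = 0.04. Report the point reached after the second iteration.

∇g = (8a, 6b, 6c)
Step 1: at (4, 1, -4), ∇g = (32, 6, -24) → (4, 1, -4) − 0.04·(32, 6, -24) = (2.72, 0.76, -3.04)
Step 2: at (2.72, 0.76, -3.04), ∇g = (21.76, 4.56, -18.24) → (2.72, 0.76, -3.04) − 0.04·(21.76, 4.56, -18.24) = (1.8496, 0.5776, -2.3104)

(1.8496, 0.5776, -2.3104)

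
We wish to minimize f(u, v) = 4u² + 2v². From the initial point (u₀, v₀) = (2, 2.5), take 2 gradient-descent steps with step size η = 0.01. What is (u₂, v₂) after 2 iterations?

(1.6928, 2.304)

∇f = (8u, 4v)
Step 1: at (2, 2.5), ∇f = (16, 10) → (2, 2.5) − 0.01·(16, 10) = (1.84, 2.4)
Step 2: at (1.84, 2.4), ∇f = (14.72, 9.6) → (1.84, 2.4) − 0.01·(14.72, 9.6) = (1.6928, 2.304)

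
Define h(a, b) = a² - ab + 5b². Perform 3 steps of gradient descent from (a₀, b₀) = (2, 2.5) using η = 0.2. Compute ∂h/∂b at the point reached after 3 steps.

-24.048

∇h = (2a - b, -a + 10b)
Step 1: at (2, 2.5), ∇h = (1.5, 23) → (2, 2.5) − 0.2·(1.5, 23) = (1.7, -2.1)
Step 2: at (1.7, -2.1), ∇h = (5.5, -22.7) → (1.7, -2.1) − 0.2·(5.5, -22.7) = (0.6, 2.44)
Step 3: at (0.6, 2.44), ∇h = (-1.24, 23.8) → (0.6, 2.44) − 0.2·(-1.24, 23.8) = (0.848, -2.32)
∂h/∂b at (0.848, -2.32) = -24.048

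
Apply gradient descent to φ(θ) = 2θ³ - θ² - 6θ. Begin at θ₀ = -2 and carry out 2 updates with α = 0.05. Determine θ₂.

φ′(θ) = 6θ² - 2θ - 6
Step 1: φ′(-2) = 22; θ₁ = -2 − 0.05·22 = -3.1
Step 2: φ′(-3.1) = 57.86; θ₂ = -3.1 − 0.05·57.86 = -5.993

-5.993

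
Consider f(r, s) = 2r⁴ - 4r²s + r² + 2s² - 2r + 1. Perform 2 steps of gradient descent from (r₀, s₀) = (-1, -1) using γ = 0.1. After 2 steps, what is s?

∇f = (8r³ - 8rs + 2r - 2, -4r² + 4s)
(r₁, s₁) = (-1, -1) − 0.1·(-20, -8) = (1, -0.2)
(r₂, s₂) = (1, -0.2) − 0.1·(9.6, -4.8) = (0.04, 0.28)
s = 0.28

0.28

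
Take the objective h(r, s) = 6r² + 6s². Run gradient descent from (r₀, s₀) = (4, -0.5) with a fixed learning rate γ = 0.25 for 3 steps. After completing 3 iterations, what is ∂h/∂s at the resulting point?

48

∇h = (12r, 12s)
Step 1: at (4, -0.5), ∇h = (48, -6) → (4, -0.5) − 0.25·(48, -6) = (-8, 1)
Step 2: at (-8, 1), ∇h = (-96, 12) → (-8, 1) − 0.25·(-96, 12) = (16, -2)
Step 3: at (16, -2), ∇h = (192, -24) → (16, -2) − 0.25·(192, -24) = (-32, 4)
∂h/∂s at (-32, 4) = 48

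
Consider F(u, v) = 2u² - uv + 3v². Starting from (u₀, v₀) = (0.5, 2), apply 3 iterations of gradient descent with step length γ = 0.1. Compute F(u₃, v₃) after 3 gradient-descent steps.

0.20677575

∇F = (4u - v, -u + 6v)
Step 1: at (0.5, 2), ∇F = (0, 11.5) → (0.5, 2) − 0.1·(0, 11.5) = (0.5, 0.85)
Step 2: at (0.5, 0.85), ∇F = (1.15, 4.6) → (0.5, 0.85) − 0.1·(1.15, 4.6) = (0.385, 0.39)
Step 3: at (0.385, 0.39), ∇F = (1.15, 1.955) → (0.385, 0.39) − 0.1·(1.15, 1.955) = (0.27, 0.1945)
F(0.27, 0.1945) = 0.20677575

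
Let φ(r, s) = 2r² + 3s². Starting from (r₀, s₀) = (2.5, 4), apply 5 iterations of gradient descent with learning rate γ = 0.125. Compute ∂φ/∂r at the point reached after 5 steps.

∇φ = (4r, 6s)
(r₁, s₁) = (2.5, 4) − 0.125·(10, 24) = (1.25, 1)
(r₂, s₂) = (1.25, 1) − 0.125·(5, 6) = (0.625, 0.25)
(r₃, s₃) = (0.625, 0.25) − 0.125·(2.5, 1.5) = (0.3125, 0.0625)
(r₄, s₄) = (0.3125, 0.0625) − 0.125·(1.25, 0.375) = (0.15625, 0.015625)
(r₅, s₅) = (0.15625, 0.015625) − 0.125·(0.625, 0.09375) = (0.078125, 0.00390625)
∂φ/∂r at (0.078125, 0.00390625) = 0.3125

0.3125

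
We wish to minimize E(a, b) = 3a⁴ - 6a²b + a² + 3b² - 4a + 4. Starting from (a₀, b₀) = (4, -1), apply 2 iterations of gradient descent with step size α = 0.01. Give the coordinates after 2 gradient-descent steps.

(4.80448, 1.0772)

∇E = (12a³ - 12ab + 2a - 4, -6a² + 6b)
(a₁, b₁) = (4, -1) − 0.01·(820, -102) = (-4.2, 0.02)
(a₂, b₂) = (-4.2, 0.02) − 0.01·(-900.448, -105.72) = (4.80448, 1.0772)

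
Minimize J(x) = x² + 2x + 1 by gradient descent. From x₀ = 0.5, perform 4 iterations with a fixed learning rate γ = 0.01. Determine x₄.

0.38355224

J′(x) = 2x + 2
x₁ = 0.5 − 0.01·3 = 0.47
x₂ = 0.47 − 0.01·2.94 = 0.4406
x₃ = 0.4406 − 0.01·2.8812 = 0.411788
x₄ = 0.411788 − 0.01·2.823576 = 0.38355224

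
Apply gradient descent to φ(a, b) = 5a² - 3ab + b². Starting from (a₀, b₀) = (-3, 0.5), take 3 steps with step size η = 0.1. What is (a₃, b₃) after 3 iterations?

(-0.1065, -0.329)

∇φ = (10a - 3b, -3a + 2b)
(a₁, b₁) = (-3, 0.5) − 0.1·(-31.5, 10) = (0.15, -0.5)
(a₂, b₂) = (0.15, -0.5) − 0.1·(3, -1.45) = (-0.15, -0.355)
(a₃, b₃) = (-0.15, -0.355) − 0.1·(-0.435, -0.26) = (-0.1065, -0.329)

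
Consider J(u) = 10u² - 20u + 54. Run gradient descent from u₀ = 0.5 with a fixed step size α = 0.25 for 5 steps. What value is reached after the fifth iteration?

J′(u) = 20u - 20
u₁ = 0.5 − 0.25·(-10) = 3
u₂ = 3 − 0.25·40 = -7
u₃ = -7 − 0.25·(-160) = 33
u₄ = 33 − 0.25·640 = -127
u₅ = -127 − 0.25·(-2560) = 513

513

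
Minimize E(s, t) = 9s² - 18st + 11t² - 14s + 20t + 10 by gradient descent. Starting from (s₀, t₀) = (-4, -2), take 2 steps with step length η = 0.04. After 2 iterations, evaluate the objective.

∇E = (18s - 18t - 14, -18s + 22t + 20)
Step 1: at (-4, -2), ∇E = (-50, 48) → (-4, -2) − 0.04·(-50, 48) = (-2, -3.92)
Step 2: at (-2, -3.92), ∇E = (20.56, -30.24) → (-2, -3.92) − 0.04·(20.56, -30.24) = (-2.8224, -2.7104)
E(-2.8224, -2.7104) = 10.11103232

10.11103232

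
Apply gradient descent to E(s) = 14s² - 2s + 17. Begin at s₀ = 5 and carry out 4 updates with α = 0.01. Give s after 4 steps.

E′(s) = 28s - 2
s₁ = 5 − 0.01·138 = 3.62
s₂ = 3.62 − 0.01·99.36 = 2.6264
s₃ = 2.6264 − 0.01·71.5392 = 1.911008
s₄ = 1.911008 − 0.01·51.508224 = 1.39592576

1.39592576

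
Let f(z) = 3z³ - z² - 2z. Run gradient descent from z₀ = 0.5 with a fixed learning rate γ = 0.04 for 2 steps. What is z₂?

f′(z) = 9z² - 2z - 2
Step 1: f′(0.5) = -0.75; z₁ = 0.5 − 0.04·(-0.75) = 0.53
Step 2: f′(0.53) = -0.5319; z₂ = 0.53 − 0.04·(-0.5319) = 0.551276

0.551276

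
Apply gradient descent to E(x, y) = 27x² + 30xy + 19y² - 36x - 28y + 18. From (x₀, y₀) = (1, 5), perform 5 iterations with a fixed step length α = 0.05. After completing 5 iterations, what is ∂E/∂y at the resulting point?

∇E = (54x + 30y - 36, 30x + 38y - 28)
(x₁, y₁) = (1, 5) − 0.05·(168, 192) = (-7.4, -4.6)
(x₂, y₂) = (-7.4, -4.6) − 0.05·(-573.6, -424.8) = (21.28, 16.64)
(x₃, y₃) = (21.28, 16.64) − 0.05·(1612.32, 1242.72) = (-59.336, -45.496)
(x₄, y₄) = (-59.336, -45.496) − 0.05·(-4605.024, -3536.928) = (170.9152, 131.3504)
(x₅, y₅) = (170.9152, 131.3504) − 0.05·(13133.9328, 10090.7712) = (-485.78144, -373.18816)
∂E/∂y at (-485.78144, -373.18816) = -28782.59328

-28782.59328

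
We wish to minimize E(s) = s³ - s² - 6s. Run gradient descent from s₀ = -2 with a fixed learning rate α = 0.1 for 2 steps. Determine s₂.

E′(s) = 3s² - 2s - 6
Step 1: E′(-2) = 10; s₁ = -2 − 0.1·10 = -3
Step 2: E′(-3) = 27; s₂ = -3 − 0.1·27 = -5.7

-5.7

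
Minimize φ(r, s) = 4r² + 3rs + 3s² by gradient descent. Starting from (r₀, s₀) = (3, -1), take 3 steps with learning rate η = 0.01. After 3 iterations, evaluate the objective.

19.1181847026

∇φ = (8r + 3s, 3r + 6s)
Step 1: at (3, -1), ∇φ = (21, 3) → (3, -1) − 0.01·(21, 3) = (2.79, -1.03)
Step 2: at (2.79, -1.03), ∇φ = (19.23, 2.19) → (2.79, -1.03) − 0.01·(19.23, 2.19) = (2.5977, -1.0519)
Step 3: at (2.5977, -1.0519), ∇φ = (17.6259, 1.4817) → (2.5977, -1.0519) − 0.01·(17.6259, 1.4817) = (2.421441, -1.066717)
φ(2.421441, -1.066717) = 19.1181847026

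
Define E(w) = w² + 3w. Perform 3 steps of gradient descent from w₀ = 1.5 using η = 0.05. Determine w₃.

0.687

E′(w) = 2w + 3
w₁ = 1.5 − 0.05·6 = 1.2
w₂ = 1.2 − 0.05·5.4 = 0.93
w₃ = 0.93 − 0.05·4.86 = 0.687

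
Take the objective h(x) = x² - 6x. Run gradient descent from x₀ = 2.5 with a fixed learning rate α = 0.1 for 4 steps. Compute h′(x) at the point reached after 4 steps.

h′(x) = 2x - 6
Step 1: h′(2.5) = -1; x₁ = 2.5 − 0.1·(-1) = 2.6
Step 2: h′(2.6) = -0.8; x₂ = 2.6 − 0.1·(-0.8) = 2.68
Step 3: h′(2.68) = -0.64; x₃ = 2.68 − 0.1·(-0.64) = 2.744
Step 4: h′(2.744) = -0.512; x₄ = 2.744 − 0.1·(-0.512) = 2.7952
h′(x) at (2.7952) = -0.4096

-0.4096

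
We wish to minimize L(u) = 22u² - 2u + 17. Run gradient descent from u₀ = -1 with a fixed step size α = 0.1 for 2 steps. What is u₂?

L′(u) = 44u - 2
Step 1: L′(-1) = -46; u₁ = -1 − 0.1·(-46) = 3.6
Step 2: L′(3.6) = 156.4; u₂ = 3.6 − 0.1·156.4 = -12.04

-12.04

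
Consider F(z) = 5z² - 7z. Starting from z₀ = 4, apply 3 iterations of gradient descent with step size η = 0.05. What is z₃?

F′(z) = 10z - 7
z₁ = 4 − 0.05·33 = 2.35
z₂ = 2.35 − 0.05·16.5 = 1.525
z₃ = 1.525 − 0.05·8.25 = 1.1125

1.1125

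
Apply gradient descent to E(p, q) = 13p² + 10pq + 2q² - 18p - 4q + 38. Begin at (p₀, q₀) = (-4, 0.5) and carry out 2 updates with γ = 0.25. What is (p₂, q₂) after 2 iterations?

(-161.875, -62.125)

∇E = (26p + 10q - 18, 10p + 4q - 4)
(p₁, q₁) = (-4, 0.5) − 0.25·(-117, -42) = (25.25, 11)
(p₂, q₂) = (25.25, 11) − 0.25·(748.5, 292.5) = (-161.875, -62.125)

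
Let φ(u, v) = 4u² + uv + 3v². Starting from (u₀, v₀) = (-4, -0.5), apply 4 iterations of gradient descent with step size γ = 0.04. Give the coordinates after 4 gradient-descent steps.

∇φ = (8u + v, u + 6v)
Step 1: at (-4, -0.5), ∇φ = (-32.5, -7) → (-4, -0.5) − 0.04·(-32.5, -7) = (-2.7, -0.22)
Step 2: at (-2.7, -0.22), ∇φ = (-21.82, -4.02) → (-2.7, -0.22) − 0.04·(-21.82, -4.02) = (-1.8272, -0.0592)
Step 3: at (-1.8272, -0.0592), ∇φ = (-14.6768, -2.1824) → (-1.8272, -0.0592) − 0.04·(-14.6768, -2.1824) = (-1.240128, 0.028096)
Step 4: at (-1.240128, 0.028096), ∇φ = (-9.892928, -1.071552) → (-1.240128, 0.028096) − 0.04·(-9.892928, -1.071552) = (-0.84441088, 0.07095808)

(-0.84441088, 0.07095808)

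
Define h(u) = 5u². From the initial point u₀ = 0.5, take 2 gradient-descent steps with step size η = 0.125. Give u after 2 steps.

h′(u) = 10u
Step 1: h′(0.5) = 5; u₁ = 0.5 − 0.125·5 = -0.125
Step 2: h′(-0.125) = -1.25; u₂ = -0.125 − 0.125·(-1.25) = 0.03125

0.03125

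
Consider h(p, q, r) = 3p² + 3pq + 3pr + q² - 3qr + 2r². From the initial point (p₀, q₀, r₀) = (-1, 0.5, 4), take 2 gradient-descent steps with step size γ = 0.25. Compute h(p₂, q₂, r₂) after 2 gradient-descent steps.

∇h = (6p + 3q + 3r, 3p + 2q - 3r, 3p - 3q + 4r)
Step 1: at (-1, 0.5, 4), ∇h = (7.5, -14, 11.5) → (-1, 0.5, 4) − 0.25·(7.5, -14, 11.5) = (-2.875, 4, 1.125)
Step 2: at (-2.875, 4, 1.125), ∇h = (-1.875, -4, -16.125) → (-2.875, 4, 1.125) − 0.25·(-1.875, -4, -16.125) = (-2.40625, 5, 5.15625)
h(-2.40625, 5, 5.15625) = -55.115234375

-55.115234375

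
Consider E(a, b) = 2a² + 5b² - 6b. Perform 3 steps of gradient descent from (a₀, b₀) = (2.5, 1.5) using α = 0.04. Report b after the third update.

0.7944

∇E = (4a, 10b - 6)
Step 1: at (2.5, 1.5), ∇E = (10, 9) → (2.5, 1.5) − 0.04·(10, 9) = (2.1, 1.14)
Step 2: at (2.1, 1.14), ∇E = (8.4, 5.4) → (2.1, 1.14) − 0.04·(8.4, 5.4) = (1.764, 0.924)
Step 3: at (1.764, 0.924), ∇E = (7.056, 3.24) → (1.764, 0.924) − 0.04·(7.056, 3.24) = (1.48176, 0.7944)
b = 0.7944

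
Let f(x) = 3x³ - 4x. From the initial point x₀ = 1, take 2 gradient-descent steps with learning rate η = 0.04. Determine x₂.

f′(x) = 9x² - 4
Step 1: f′(1) = 5; x₁ = 1 − 0.04·5 = 0.8
Step 2: f′(0.8) = 1.76; x₂ = 0.8 − 0.04·1.76 = 0.7296

0.7296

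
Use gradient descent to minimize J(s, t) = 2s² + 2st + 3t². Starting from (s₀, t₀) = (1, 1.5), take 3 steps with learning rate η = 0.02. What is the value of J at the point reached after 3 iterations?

∇J = (4s + 2t, 2s + 6t)
(s₁, t₁) = (1, 1.5) − 0.02·(7, 11) = (0.86, 1.28)
(s₂, t₂) = (0.86, 1.28) − 0.02·(6, 9.4) = (0.74, 1.092)
(s₃, t₃) = (0.74, 1.092) − 0.02·(5.144, 8.032) = (0.63712, 0.93136)
J(0.63712, 0.93136) = 4.600914304

4.600914304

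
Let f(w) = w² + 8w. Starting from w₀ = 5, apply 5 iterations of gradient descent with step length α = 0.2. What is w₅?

-3.30016

f′(w) = 2w + 8
w₁ = 5 − 0.2·18 = 1.4
w₂ = 1.4 − 0.2·10.8 = -0.76
w₃ = -0.76 − 0.2·6.48 = -2.056
w₄ = -2.056 − 0.2·3.888 = -2.8336
w₅ = -2.8336 − 0.2·2.3328 = -3.30016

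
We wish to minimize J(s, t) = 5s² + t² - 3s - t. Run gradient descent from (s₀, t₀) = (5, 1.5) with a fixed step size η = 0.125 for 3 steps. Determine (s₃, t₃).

∇J = (10s - 3, 2t - 1)
(s₁, t₁) = (5, 1.5) − 0.125·(47, 2) = (-0.875, 1.25)
(s₂, t₂) = (-0.875, 1.25) − 0.125·(-11.75, 1.5) = (0.59375, 1.0625)
(s₃, t₃) = (0.59375, 1.0625) − 0.125·(2.9375, 1.125) = (0.2265625, 0.921875)

(0.2265625, 0.921875)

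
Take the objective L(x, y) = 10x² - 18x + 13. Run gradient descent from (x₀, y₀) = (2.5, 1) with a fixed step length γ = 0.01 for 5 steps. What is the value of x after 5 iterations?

∇L = (20x - 18, 0)
(x₁, y₁) = (2.5, 1) − 0.01·(32, 0) = (2.18, 1)
(x₂, y₂) = (2.18, 1) − 0.01·(25.6, 0) = (1.924, 1)
(x₃, y₃) = (1.924, 1) − 0.01·(20.48, 0) = (1.7192, 1)
(x₄, y₄) = (1.7192, 1) − 0.01·(16.384, 0) = (1.55536, 1)
(x₅, y₅) = (1.55536, 1) − 0.01·(13.1072, 0) = (1.424288, 1)
x = 1.424288

1.424288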